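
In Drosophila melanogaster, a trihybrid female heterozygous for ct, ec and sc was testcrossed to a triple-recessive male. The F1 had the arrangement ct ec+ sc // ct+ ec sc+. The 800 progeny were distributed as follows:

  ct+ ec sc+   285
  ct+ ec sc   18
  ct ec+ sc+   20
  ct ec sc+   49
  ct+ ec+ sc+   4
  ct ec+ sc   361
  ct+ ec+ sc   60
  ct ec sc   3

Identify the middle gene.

The two rarest classes, ct ec sc and ct+ ec+ sc+, are the double crossovers. Comparing them with the parentals, only the ec allele has switched, so ec is the middle locus and the order is sc – ec – ct.

ec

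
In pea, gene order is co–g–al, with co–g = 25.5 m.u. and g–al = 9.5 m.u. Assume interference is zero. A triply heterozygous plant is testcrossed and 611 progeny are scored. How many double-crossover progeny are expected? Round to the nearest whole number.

Map distances give recombination frequencies of 0.255 and 0.095 for the two intervals.
With no interference, expected double-crossover frequency = 0.255 × 0.095 = 0.02423.
Expected number = 0.02423 × 611 = 14.80 ≈ 15.

15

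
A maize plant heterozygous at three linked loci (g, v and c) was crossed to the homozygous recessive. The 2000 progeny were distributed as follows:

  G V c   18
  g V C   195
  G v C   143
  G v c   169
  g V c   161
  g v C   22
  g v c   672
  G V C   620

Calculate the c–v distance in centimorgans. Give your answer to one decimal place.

The two most frequent reciprocal classes, g v c and G V C, are the parental types, so the F1 was g v c / G V C.
The two rarest classes, g v C and G V c, are the double crossovers. Comparing them with the parentals, only the c allele has switched, so c is the middle locus and the order is g – c – v.
Crossovers in the c–v interval produce the single-crossover classes g V c and G v C (161 + 143 = 304) plus the double crossovers (40).
RF(c–v) = (304 + 40) / 2000 = 344/2000 = 0.1720 → 17.2 centimorgans.

17.2 centimorgans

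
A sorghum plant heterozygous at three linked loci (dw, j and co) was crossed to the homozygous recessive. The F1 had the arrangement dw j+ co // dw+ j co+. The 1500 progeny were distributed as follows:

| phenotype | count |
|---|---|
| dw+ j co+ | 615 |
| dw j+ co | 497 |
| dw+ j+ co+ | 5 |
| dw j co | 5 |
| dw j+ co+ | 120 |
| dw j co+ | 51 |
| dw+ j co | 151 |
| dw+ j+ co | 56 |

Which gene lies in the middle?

j

The two rarest classes, dw j co and dw+ j+ co+, are the double crossovers. Comparing them with the parentals, only the j allele has switched, so j is the middle locus and the order is co – j – dw.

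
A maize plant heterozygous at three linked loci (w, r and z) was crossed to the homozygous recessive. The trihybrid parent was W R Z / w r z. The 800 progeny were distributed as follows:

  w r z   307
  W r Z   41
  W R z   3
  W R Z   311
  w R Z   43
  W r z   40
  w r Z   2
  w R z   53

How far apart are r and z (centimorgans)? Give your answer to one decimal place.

12.4 centimorgans

The two rarest classes, W R z and w r Z, are the double crossovers. Comparing them with the parentals, only the z allele has switched, so z is the middle locus and the order is r – z – w.
Crossovers in the r–z interval produce the single-crossover classes W r Z and w R z (41 + 53 = 94) plus the double crossovers (5).
RF(r–z) = (94 + 5) / 800 = 99/800 = 0.1237 → 12.4 centimorgans.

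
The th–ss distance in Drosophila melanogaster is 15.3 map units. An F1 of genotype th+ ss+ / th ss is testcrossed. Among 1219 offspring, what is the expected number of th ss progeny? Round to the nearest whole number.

516

A map distance of 15.3 map units corresponds to a recombination frequency of 0.153.
The F1 is th+ ss+ / th ss, so th ss is a parental gamete class with expected frequency (1 − r)/2 = 0.847/2 = 0.4235.
Expected number = 0.4235 × 1219 = 516.25 ≈ 516.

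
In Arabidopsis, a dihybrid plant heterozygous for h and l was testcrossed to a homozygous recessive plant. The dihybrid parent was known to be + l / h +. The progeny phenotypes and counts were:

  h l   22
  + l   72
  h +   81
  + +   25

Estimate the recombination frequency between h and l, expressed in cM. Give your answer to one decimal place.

23.5 cM

The recombinant classes are + + and h l: 25 + 22 = 47.
Recombination frequency = 47/200 = 0.2350 ≈ 23.5%, i.e. 23.5 cM.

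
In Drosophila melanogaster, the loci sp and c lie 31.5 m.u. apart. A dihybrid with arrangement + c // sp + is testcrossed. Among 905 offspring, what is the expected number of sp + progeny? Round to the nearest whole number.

310

A map distance of 31.5 m.u. corresponds to a recombination frequency of 0.315.
The F1 is + c / sp +, so sp + is a parental gamete class with expected frequency (1 − r)/2 = 0.685/2 = 0.3425.
Expected number = 0.3425 × 905 = 309.96 ≈ 310.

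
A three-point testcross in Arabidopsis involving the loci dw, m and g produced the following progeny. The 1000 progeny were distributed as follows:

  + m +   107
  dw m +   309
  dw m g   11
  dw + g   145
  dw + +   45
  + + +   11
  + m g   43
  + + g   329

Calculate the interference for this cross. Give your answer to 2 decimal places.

The two most frequent reciprocal classes, + + g and dw m +, are the parental types, so the F1 was + + g / dw m +.
The two rarest classes, + + + and dw m g, are the double crossovers. Comparing them with the parentals, only the g allele has switched, so g is the middle locus and the order is dw – g – m.
dw–g: (252 + 22)/1000 = 0.2740; g–m: (88 + 22)/1000 = 0.1100.
Expected DCO frequency = 0.2740 × 0.1100 ≈ 0.03014; observed = 22/1000 ≈ 0.02200.
Coefficient of coincidence = 0.02200/0.03014 ≈ 0.73; interference = 1 − 0.73 = 0.27.

0.27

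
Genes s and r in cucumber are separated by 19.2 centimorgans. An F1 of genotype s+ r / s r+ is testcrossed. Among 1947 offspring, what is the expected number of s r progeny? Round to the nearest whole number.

187

A map distance of 19.2 centimorgans corresponds to a recombination frequency of 0.192.
The F1 is s+ r / s r+, so s r is a recombinant gamete class with expected frequency r/2 = 0.192/2 = 0.0960.
Expected number = 0.0960 × 1947 = 186.91 ≈ 187.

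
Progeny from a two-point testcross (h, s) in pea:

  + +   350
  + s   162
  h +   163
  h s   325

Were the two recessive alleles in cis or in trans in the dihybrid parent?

The two most frequent classes are + + (350) and h s (325); these are the parental (non-recombinant) types.
So the F1 carried + + on one chromosome and h s on the other — the recessive alleles are on the same chromosome (cis / coupling).

cis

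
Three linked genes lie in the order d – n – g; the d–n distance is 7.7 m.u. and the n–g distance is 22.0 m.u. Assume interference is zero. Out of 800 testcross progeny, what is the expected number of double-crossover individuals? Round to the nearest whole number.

Map distances give recombination frequencies of 0.077 and 0.220 for the two intervals.
With no interference, expected double-crossover frequency = 0.077 × 0.220 = 0.01694.
Expected number = 0.01694 × 800 = 13.55 ≈ 14.

14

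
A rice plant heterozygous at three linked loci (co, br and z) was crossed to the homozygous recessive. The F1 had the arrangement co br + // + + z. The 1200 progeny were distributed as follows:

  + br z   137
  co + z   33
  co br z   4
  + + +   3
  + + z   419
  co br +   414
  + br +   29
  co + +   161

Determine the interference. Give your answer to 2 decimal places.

The two rarest classes, co br z and + + +, are the double crossovers. Comparing them with the parentals, only the z allele has switched, so z is the middle locus and the order is co – z – br.
co–z: (62 + 7)/1200 = 0.0575; z–br: (298 + 7)/1200 = 0.2542.
Expected DCO frequency = 0.0575 × 0.2542 ≈ 0.01462; observed = 7/1200 ≈ 0.00583.
Coefficient of coincidence = 0.00583/0.01462 ≈ 0.40; interference = 1 − 0.40 = 0.60.

0.60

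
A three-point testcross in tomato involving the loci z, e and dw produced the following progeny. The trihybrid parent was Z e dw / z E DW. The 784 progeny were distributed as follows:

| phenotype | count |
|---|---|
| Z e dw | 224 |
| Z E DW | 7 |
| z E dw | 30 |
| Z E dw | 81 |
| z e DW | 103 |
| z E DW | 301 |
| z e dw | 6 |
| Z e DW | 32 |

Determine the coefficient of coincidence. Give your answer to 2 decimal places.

The two rarest classes, z e dw and Z E DW, are the double crossovers. Comparing them with the parentals, only the z allele has switched, so z is the middle locus and the order is dw – z – e.
dw–z: (62 + 13)/784 = 0.0957; z–e: (184 + 13)/784 = 0.2513.
Expected DCO frequency = 0.0957 × 0.2513 ≈ 0.02405; observed = 13/784 ≈ 0.01658.
Coefficient of coincidence = 0.01658/0.02405 ≈ 0.69.

0.69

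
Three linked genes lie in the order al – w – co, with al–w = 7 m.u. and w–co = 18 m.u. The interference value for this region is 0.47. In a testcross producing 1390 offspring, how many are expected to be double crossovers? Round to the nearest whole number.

9

Map distances give recombination frequencies of 0.070 and 0.180 for the two intervals.
With interference 0.47 (so coincidence = 0.53), expected double-crossover frequency = 0.070 × 0.180 × 0.53 = 0.00668.
Expected number = 0.00668 × 1390 = 9.28 ≈ 9.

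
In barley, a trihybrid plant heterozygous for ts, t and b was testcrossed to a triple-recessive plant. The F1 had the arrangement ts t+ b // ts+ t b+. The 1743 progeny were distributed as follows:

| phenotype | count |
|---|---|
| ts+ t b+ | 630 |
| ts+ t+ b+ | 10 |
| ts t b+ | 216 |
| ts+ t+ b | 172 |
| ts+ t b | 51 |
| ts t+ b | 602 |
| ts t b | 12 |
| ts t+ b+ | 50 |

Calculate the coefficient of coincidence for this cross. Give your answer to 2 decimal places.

The two rarest classes, ts t b and ts+ t+ b+, are the double crossovers. Comparing them with the parentals, only the t allele has switched, so t is the middle locus and the order is b – t – ts.
b–t: (101 + 22)/1743 = 0.0706; t–ts: (388 + 22)/1743 = 0.2352.
Expected DCO frequency = 0.0706 × 0.2352 ≈ 0.01661; observed = 22/1743 ≈ 0.01262.
Coefficient of coincidence = 0.01262/0.01661 ≈ 0.76.

0.76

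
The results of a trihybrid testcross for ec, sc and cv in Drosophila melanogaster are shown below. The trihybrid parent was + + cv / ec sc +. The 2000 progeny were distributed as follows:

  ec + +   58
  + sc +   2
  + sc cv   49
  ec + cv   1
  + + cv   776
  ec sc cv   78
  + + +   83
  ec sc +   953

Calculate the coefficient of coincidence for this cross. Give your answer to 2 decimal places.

0.33

The two rarest classes, ec + cv and + sc +, are the double crossovers. Comparing them with the parentals, only the ec allele has switched, so ec is the middle locus and the order is cv – ec – sc.
cv–ec: (161 + 3)/2000 = 0.0820; ec–sc: (107 + 3)/2000 = 0.0550.
Expected DCO frequency = 0.0820 × 0.0550 ≈ 0.00451; observed = 3/2000 ≈ 0.00150.
Coefficient of coincidence = 0.00150/0.00451 ≈ 0.33.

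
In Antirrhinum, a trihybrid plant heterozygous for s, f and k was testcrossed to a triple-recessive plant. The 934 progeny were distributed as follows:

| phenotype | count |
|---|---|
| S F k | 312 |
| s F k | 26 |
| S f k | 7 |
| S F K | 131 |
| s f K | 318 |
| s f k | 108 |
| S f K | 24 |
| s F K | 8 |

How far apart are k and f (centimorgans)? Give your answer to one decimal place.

The two most frequent reciprocal classes, S F k and s f K, are the parental types, so the F1 was S F k / s f K.
The two rarest classes, S f k and s F K, are the double crossovers. Comparing them with the parentals, only the f allele has switched, so f is the middle locus and the order is k – f – s.
Crossovers in the k–f interval produce the single-crossover classes S F K and s f k (131 + 108 = 239) plus the double crossovers (15).
RF(k–f) = (239 + 15) / 934 = 254/934 = 0.2719 → 27.2 centimorgans.

27.2 centimorgans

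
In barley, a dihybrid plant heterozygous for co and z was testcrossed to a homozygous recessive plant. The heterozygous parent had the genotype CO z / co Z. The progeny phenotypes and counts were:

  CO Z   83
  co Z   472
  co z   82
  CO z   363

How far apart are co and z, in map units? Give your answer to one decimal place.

The recombinant classes are CO Z and co z: 83 + 82 = 165.
Recombination frequency = 165/1000 = 0.1650 ≈ 16.5%, i.e. 16.5 map units.

16.5 map units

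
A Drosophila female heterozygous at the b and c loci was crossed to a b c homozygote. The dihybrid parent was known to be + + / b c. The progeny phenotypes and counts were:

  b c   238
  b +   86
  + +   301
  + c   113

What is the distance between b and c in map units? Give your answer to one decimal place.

27.0 map units

The recombinant classes are + c and b +: 113 + 86 = 199.
Recombination frequency = 199/738 = 0.2696 ≈ 27.0%, i.e. 27.0 map units.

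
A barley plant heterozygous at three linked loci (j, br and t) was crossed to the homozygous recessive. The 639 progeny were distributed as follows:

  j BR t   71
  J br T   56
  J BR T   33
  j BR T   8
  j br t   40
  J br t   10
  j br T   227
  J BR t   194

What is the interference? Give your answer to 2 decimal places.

0.13

The two most frequent reciprocal classes, j br T and J BR t, are the parental types, so the F1 was j br T / J BR t.
The two rarest classes, j BR T and J br t, are the double crossovers. Comparing them with the parentals, only the br allele has switched, so br is the middle locus and the order is j – br – t.
j–br: (127 + 18)/639 = 0.2269; br–t: (73 + 18)/639 = 0.1424.
Expected DCO frequency = 0.2269 × 0.1424 ≈ 0.03231; observed = 18/639 ≈ 0.02817.
Coefficient of coincidence = 0.02817/0.03231 ≈ 0.87; interference = 1 − 0.87 = 0.13.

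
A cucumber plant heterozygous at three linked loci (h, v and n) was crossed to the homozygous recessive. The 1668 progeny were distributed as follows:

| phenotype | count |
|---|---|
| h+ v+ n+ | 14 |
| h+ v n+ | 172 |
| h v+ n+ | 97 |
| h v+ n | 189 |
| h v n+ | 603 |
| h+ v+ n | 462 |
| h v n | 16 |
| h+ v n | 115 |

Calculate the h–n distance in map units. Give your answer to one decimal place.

The two most frequent reciprocal classes, h+ v+ n and h v n+, are the parental types, so the F1 was h+ v+ n / h v n+.
The two rarest classes, h+ v+ n+ and h v n, are the double crossovers. Comparing them with the parentals, only the n allele has switched, so n is the middle locus and the order is v – n – h.
Crossovers in the n–h interval produce the single-crossover classes h v+ n and h+ v n+ (189 + 172 = 361) plus the double crossovers (30).
RF(n–h) = (361 + 30) / 1668 = 391/1668 = 0.2344 → 23.4 map units.

23.4 map units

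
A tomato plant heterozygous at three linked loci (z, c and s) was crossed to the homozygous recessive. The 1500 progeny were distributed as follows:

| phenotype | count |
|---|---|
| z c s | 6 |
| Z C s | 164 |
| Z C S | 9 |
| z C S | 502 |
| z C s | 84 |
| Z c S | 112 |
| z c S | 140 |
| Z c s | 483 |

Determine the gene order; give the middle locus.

z

The two most frequent reciprocal classes, Z c s and z C S, are the parental types, so the F1 was Z c s / z C S.
The two rarest classes, z c s and Z C S, are the double crossovers. Comparing them with the parentals, only the z allele has switched, so z is the middle locus and the order is s – z – c.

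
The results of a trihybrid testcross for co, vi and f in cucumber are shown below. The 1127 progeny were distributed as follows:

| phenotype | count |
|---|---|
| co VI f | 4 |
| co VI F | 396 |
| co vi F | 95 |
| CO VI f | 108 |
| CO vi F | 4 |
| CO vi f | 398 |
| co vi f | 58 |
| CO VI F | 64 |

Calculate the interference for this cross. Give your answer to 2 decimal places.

0.67

The two most frequent reciprocal classes, CO vi f and co VI F, are the parental types, so the F1 was CO vi f / co VI F.
The two rarest classes, CO vi F and co VI f, are the double crossovers. Comparing them with the parentals, only the f allele has switched, so f is the middle locus and the order is co – f – vi.
co–f: (122 + 8)/1127 = 0.1154; f–vi: (203 + 8)/1127 = 0.1872.
Expected DCO frequency = 0.1154 × 0.1872 ≈ 0.02160; observed = 8/1127 ≈ 0.00710.
Coefficient of coincidence = 0.00710/0.02160 ≈ 0.33; interference = 1 − 0.33 = 0.67.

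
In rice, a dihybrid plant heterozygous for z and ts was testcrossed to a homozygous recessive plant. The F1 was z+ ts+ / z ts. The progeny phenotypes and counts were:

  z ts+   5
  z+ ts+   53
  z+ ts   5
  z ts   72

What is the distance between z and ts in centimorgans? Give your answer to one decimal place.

7.4 centimorgans

The recombinant classes are z+ ts and z ts+: 5 + 5 = 10.
Recombination frequency = 10/135 = 0.0741 ≈ 7.4%, i.e. 7.4 centimorgans.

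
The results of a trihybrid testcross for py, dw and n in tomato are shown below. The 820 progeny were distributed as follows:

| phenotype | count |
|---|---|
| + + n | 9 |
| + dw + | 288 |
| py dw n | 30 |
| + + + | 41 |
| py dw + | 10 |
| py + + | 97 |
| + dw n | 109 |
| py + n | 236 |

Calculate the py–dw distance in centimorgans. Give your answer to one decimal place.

11.0 centimorgans

The two most frequent reciprocal classes, py + n and + dw +, are the parental types, so the F1 was py + n / + dw +.
The two rarest classes, + + n and py dw +, are the double crossovers. Comparing them with the parentals, only the py allele has switched, so py is the middle locus and the order is dw – py – n.
Crossovers in the dw–py interval produce the single-crossover classes py dw n and + + + (30 + 41 = 71) plus the double crossovers (19).
RF(dw–py) = (71 + 19) / 820 = 90/820 = 0.1098 → 11.0 centimorgans.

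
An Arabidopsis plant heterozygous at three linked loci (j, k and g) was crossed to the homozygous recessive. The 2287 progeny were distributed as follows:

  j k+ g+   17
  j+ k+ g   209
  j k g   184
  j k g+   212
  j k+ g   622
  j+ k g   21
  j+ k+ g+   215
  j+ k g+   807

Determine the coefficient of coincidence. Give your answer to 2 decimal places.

0.43

The two most frequent reciprocal classes, j k+ g and j+ k g+, are the parental types, so the F1 was j k+ g / j+ k g+.
The two rarest classes, j k+ g+ and j+ k g, are the double crossovers. Comparing them with the parentals, only the g allele has switched, so g is the middle locus and the order is j – g – k.
j–g: (421 + 38)/2287 = 0.2007; g–k: (399 + 38)/2287 = 0.1911.
Expected DCO frequency = 0.2007 × 0.1911 ≈ 0.03835; observed = 38/2287 ≈ 0.01662.
Coefficient of coincidence = 0.01662/0.03835 ≈ 0.43.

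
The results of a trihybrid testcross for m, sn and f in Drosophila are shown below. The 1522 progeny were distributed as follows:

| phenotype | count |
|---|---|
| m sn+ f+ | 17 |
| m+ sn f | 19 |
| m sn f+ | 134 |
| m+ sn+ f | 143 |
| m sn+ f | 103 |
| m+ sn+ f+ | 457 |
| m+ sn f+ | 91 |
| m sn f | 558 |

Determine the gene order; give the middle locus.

The two most frequent reciprocal classes, m sn f and m+ sn+ f+, are the parental types, so the F1 was m sn f / m+ sn+ f+.
The two rarest classes, m+ sn f and m sn+ f+, are the double crossovers. Comparing them with the parentals, only the m allele has switched, so m is the middle locus and the order is f – m – sn.

m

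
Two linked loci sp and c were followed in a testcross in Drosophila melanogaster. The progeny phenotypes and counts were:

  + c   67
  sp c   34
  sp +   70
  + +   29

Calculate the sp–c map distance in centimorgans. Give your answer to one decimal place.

The two most frequent classes, + c (67) and sp + (70), are the parental types, so the F1 was + c / sp +.
The recombinant classes are + + and sp c: 29 + 34 = 63.
Recombination frequency = 63/200 = 0.3150 ≈ 31.5%, i.e. 31.5 centimorgans.

31.5 centimorgans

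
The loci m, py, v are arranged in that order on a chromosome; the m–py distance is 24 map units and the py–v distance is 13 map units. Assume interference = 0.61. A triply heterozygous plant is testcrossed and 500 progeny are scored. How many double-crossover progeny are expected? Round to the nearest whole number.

6

Map distances give recombination frequencies of 0.240 and 0.130 for the two intervals.
With interference 0.61 (so coincidence = 0.39), expected double-crossover frequency = 0.240 × 0.130 × 0.39 = 0.01217.
Expected number = 0.01217 × 500 = 6.08 ≈ 6.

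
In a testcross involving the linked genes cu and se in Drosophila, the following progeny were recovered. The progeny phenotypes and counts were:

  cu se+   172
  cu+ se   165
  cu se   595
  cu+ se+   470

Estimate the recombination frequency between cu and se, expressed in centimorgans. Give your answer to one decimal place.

24.0 centimorgans

The two most frequent classes, cu+ se+ (470) and cu se (595), are the parental types, so the F1 was cu+ se+ / cu se.
The recombinant classes are cu+ se and cu se+: 165 + 172 = 337.
Recombination frequency = 337/1402 = 0.2404 ≈ 24.0%, i.e. 24.0 centimorgans.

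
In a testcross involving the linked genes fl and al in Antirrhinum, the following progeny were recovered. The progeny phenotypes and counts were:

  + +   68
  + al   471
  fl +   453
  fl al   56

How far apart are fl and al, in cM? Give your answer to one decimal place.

The two most frequent classes, + al (471) and fl + (453), are the parental types, so the F1 was + al / fl +.
The recombinant classes are + + and fl al: 68 + 56 = 124.
Recombination frequency = 124/1048 = 0.1183 ≈ 11.8%, i.e. 11.8 cM.

11.8 cM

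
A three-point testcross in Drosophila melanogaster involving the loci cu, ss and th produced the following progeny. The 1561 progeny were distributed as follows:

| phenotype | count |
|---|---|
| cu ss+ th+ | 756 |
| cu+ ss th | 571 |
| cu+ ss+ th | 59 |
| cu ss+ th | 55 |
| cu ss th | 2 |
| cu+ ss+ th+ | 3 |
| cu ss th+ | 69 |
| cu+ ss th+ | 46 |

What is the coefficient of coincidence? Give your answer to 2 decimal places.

The two most frequent reciprocal classes, cu ss+ th+ and cu+ ss th, are the parental types, so the F1 was cu ss+ th+ / cu+ ss th.
The two rarest classes, cu+ ss+ th+ and cu ss th, are the double crossovers. Comparing them with the parentals, only the cu allele has switched, so cu is the middle locus and the order is ss – cu – th.
ss–cu: (128 + 5)/1561 = 0.0852; cu–th: (101 + 5)/1561 = 0.0679.
Expected DCO frequency = 0.0852 × 0.0679 ≈ 0.00579; observed = 5/1561 ≈ 0.00320.
Coefficient of coincidence = 0.00320/0.00579 ≈ 0.55.

0.55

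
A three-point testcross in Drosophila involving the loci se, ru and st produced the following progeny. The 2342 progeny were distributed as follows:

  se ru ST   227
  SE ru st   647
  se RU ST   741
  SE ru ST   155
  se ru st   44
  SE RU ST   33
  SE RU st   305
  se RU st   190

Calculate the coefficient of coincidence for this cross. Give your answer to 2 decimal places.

0.70

The two most frequent reciprocal classes, se RU ST and SE ru st, are the parental types, so the F1 was se RU ST / SE ru st.
The two rarest classes, SE RU ST and se ru st, are the double crossovers. Comparing them with the parentals, only the se allele has switched, so se is the middle locus and the order is ru – se – st.
ru–se: (532 + 77)/2342 = 0.2600; se–st: (345 + 77)/2342 = 0.1802.
Expected DCO frequency = 0.2600 × 0.1802 ≈ 0.04685; observed = 77/2342 ≈ 0.03288.
Coefficient of coincidence = 0.03288/0.04685 ≈ 0.70.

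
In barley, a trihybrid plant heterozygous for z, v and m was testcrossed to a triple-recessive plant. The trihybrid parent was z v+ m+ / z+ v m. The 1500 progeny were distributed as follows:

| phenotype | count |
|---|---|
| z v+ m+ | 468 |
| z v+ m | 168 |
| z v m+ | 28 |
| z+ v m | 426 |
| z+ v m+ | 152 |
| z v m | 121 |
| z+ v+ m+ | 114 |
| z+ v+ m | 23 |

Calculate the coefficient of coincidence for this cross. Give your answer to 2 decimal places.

The two rarest classes, z v m+ and z+ v+ m, are the double crossovers. Comparing them with the parentals, only the v allele has switched, so v is the middle locus and the order is z – v – m.
z–v: (235 + 51)/1500 = 0.1907; v–m: (320 + 51)/1500 = 0.2473.
Expected DCO frequency = 0.1907 × 0.2473 ≈ 0.04716; observed = 51/1500 ≈ 0.03400.
Coefficient of coincidence = 0.03400/0.04716 ≈ 0.72.

0.72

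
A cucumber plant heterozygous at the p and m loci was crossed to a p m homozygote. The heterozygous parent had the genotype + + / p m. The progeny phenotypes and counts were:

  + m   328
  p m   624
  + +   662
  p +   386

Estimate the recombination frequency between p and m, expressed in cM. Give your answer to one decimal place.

The recombinant classes are + m and p +: 328 + 386 = 714.
Recombination frequency = 714/2000 = 0.3570 ≈ 35.7%, i.e. 35.7 cM.

35.7 cM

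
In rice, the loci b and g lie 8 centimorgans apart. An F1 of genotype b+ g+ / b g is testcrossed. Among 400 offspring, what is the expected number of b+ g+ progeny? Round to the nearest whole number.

184

A map distance of 8 centimorgans corresponds to a recombination frequency of 0.080.
The F1 is b+ g+ / b g, so b+ g+ is a parental gamete class with expected frequency (1 − r)/2 = 0.920/2 = 0.4600.
Expected number = 0.4600 × 400 = 184.00 ≈ 184.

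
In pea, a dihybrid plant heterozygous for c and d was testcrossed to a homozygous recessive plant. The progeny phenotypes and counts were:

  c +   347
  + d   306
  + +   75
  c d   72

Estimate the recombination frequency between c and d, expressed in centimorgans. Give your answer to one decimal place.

18.4 centimorgans

The two most frequent classes, + d (306) and c + (347), are the parental types, so the F1 was + d / c +.
The recombinant classes are + + and c d: 75 + 72 = 147.
Recombination frequency = 147/800 = 0.1837 ≈ 18.4%, i.e. 18.4 centimorgans.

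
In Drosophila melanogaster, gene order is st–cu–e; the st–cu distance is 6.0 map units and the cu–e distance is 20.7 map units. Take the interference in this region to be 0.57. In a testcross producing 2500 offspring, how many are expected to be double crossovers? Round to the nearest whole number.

13

Map distances give recombination frequencies of 0.060 and 0.207 for the two intervals.
With interference 0.57 (so coincidence = 0.43), expected double-crossover frequency = 0.060 × 0.207 × 0.43 = 0.00534.
Expected number = 0.00534 × 2500 = 13.35 ≈ 13.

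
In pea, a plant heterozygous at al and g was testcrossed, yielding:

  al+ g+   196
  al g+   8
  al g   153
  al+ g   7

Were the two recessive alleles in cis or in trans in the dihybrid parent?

The two most frequent classes are al+ g+ (196) and al g (153); these are the parental (non-recombinant) types.
So the F1 carried al+ g+ on one chromosome and al g on the other — the recessive alleles are on the same chromosome (cis / coupling).

cis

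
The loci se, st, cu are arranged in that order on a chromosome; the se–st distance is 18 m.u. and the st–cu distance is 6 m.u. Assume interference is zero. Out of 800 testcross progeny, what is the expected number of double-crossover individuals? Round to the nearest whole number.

Map distances give recombination frequencies of 0.180 and 0.060 for the two intervals.
With no interference, expected double-crossover frequency = 0.180 × 0.060 = 0.01080.
Expected number = 0.01080 × 800 = 8.64 ≈ 9.

9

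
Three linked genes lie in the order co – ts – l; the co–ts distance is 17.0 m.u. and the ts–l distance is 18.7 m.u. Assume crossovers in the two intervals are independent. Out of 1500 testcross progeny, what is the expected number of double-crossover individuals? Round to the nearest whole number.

48

Map distances give recombination frequencies of 0.170 and 0.187 for the two intervals.
With no interference, expected double-crossover frequency = 0.170 × 0.187 = 0.03179.
Expected number = 0.03179 × 1500 = 47.68 ≈ 48.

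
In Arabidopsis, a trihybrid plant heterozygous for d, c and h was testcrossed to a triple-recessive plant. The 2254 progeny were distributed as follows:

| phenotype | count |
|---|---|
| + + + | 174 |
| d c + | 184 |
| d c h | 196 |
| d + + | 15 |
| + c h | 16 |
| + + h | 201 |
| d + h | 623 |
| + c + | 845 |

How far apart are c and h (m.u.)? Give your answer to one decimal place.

17.8 m.u.

The two most frequent reciprocal classes, + c + and d + h, are the parental types, so the F1 was + c + / d + h.
The two rarest classes, + c h and d + +, are the double crossovers. Comparing them with the parentals, only the h allele has switched, so h is the middle locus and the order is d – h – c.
Crossovers in the h–c interval produce the single-crossover classes + + + and d c h (174 + 196 = 370) plus the double crossovers (31).
RF(h–c) = (370 + 31) / 2254 = 401/2254 = 0.1779 → 17.8 m.u.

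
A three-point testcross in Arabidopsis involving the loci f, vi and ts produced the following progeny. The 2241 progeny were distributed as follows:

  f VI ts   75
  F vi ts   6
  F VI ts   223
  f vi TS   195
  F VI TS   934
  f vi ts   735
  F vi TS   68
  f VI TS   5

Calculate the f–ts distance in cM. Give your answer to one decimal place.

19.1 cM

The two most frequent reciprocal classes, F VI TS and f vi ts, are the parental types, so the F1 was F VI TS / f vi ts.
The two rarest classes, f VI TS and F vi ts, are the double crossovers. Comparing them with the parentals, only the f allele has switched, so f is the middle locus and the order is vi – f – ts.
Crossovers in the f–ts interval produce the single-crossover classes F VI ts and f vi TS (223 + 195 = 418) plus the double crossovers (11).
RF(f–ts) = (418 + 11) / 2241 = 429/2241 = 0.1914 → 19.1 cM.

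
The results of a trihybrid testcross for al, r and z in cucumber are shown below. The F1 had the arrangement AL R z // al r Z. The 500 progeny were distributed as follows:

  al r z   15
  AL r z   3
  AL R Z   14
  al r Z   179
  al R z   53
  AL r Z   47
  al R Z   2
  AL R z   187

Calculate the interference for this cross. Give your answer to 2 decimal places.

0.30

The two rarest classes, AL r z and al R Z, are the double crossovers. Comparing them with the parentals, only the r allele has switched, so r is the middle locus and the order is z – r – al.
z–r: (29 + 5)/500 = 0.0680; r–al: (100 + 5)/500 = 0.2100.
Expected DCO frequency = 0.0680 × 0.2100 ≈ 0.01428; observed = 5/500 ≈ 0.01000.
Coefficient of coincidence = 0.01000/0.01428 ≈ 0.70; interference = 1 − 0.70 = 0.30.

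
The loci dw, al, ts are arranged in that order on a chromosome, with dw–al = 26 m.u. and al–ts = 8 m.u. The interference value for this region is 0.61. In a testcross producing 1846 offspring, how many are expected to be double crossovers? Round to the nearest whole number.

15

Map distances give recombination frequencies of 0.260 and 0.080 for the two intervals.
With interference 0.61 (so coincidence = 0.39), expected double-crossover frequency = 0.260 × 0.080 × 0.39 = 0.00811.
Expected number = 0.00811 × 1846 = 14.97 ≈ 15.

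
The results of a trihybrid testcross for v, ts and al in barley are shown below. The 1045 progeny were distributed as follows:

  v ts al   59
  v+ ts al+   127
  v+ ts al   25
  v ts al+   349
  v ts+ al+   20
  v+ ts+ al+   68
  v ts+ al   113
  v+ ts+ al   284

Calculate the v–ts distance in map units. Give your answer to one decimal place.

The two most frequent reciprocal classes, v+ ts+ al and v ts al+, are the parental types, so the F1 was v+ ts+ al / v ts al+.
The two rarest classes, v+ ts al and v ts+ al+, are the double crossovers. Comparing them with the parentals, only the ts allele has switched, so ts is the middle locus and the order is v – ts – al.
Crossovers in the v–ts interval produce the single-crossover classes v ts+ al and v+ ts al+ (113 + 127 = 240) plus the double crossovers (45).
RF(v–ts) = (240 + 45) / 1045 = 285/1045 = 0.2727 → 27.3 map units.

27.3 map units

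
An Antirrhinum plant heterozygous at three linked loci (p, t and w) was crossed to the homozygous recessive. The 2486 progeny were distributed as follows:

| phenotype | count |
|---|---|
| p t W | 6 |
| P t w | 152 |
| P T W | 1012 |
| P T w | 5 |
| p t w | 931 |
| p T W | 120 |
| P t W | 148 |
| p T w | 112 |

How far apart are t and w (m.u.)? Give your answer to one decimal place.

10.9 m.u.

The two most frequent reciprocal classes, p t w and P T W, are the parental types, so the F1 was p t w / P T W.
The two rarest classes, p t W and P T w, are the double crossovers. Comparing them with the parentals, only the w allele has switched, so w is the middle locus and the order is t – w – p.
Crossovers in the t–w interval produce the single-crossover classes p T w and P t W (112 + 148 = 260) plus the double crossovers (11).
RF(t–w) = (260 + 11) / 2486 = 271/2486 = 0.1090 → 10.9 m.u.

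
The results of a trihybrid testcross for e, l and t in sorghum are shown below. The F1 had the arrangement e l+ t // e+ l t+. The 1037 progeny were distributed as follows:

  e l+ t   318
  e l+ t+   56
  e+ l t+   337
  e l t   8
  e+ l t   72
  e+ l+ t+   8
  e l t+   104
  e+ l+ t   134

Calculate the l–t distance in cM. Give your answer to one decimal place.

The two rarest classes, e l t and e+ l+ t+, are the double crossovers. Comparing them with the parentals, only the l allele has switched, so l is the middle locus and the order is e – l – t.
Crossovers in the l–t interval produce the single-crossover classes e l+ t+ and e+ l t (56 + 72 = 128) plus the double crossovers (16).
RF(l–t) = (128 + 16) / 1037 = 144/1037 = 0.1389 → 13.9 cM.

13.9 cM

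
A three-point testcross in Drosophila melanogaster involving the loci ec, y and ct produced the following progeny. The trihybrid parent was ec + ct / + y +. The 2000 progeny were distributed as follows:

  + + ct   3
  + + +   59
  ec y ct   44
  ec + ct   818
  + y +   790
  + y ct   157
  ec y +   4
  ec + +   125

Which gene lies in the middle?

The two rarest classes, + + ct and ec y +, are the double crossovers. Comparing them with the parentals, only the ec allele has switched, so ec is the middle locus and the order is y – ec – ct.

ec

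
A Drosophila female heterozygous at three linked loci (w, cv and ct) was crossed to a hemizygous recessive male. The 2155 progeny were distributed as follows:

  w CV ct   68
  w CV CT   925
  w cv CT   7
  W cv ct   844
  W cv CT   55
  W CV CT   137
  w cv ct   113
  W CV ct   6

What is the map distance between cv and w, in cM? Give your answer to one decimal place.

12.2 cM

The two most frequent reciprocal classes, w CV CT and W cv ct, are the parental types, so the F1 was w CV CT / W cv ct.
The two rarest classes, w cv CT and W CV ct, are the double crossovers. Comparing them with the parentals, only the cv allele has switched, so cv is the middle locus and the order is w – cv – ct.
Crossovers in the w–cv interval produce the single-crossover classes W CV CT and w cv ct (137 + 113 = 250) plus the double crossovers (13).
RF(w–cv) = (250 + 13) / 2155 = 263/2155 = 0.1220 → 12.2 cM.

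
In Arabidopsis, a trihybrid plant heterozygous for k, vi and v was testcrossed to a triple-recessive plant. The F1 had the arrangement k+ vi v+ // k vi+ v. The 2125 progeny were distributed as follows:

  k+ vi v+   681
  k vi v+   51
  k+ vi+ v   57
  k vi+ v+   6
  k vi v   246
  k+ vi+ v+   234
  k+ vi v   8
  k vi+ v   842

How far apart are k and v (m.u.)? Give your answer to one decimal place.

5.7 m.u.

The two rarest classes, k+ vi v and k vi+ v+, are the double crossovers. Comparing them with the parentals, only the v allele has switched, so v is the middle locus and the order is k – v – vi.
Crossovers in the k–v interval produce the single-crossover classes k vi v+ and k+ vi+ v (51 + 57 = 108) plus the double crossovers (14).
RF(k–v) = (108 + 14) / 2125 = 122/2125 = 0.0574 → 5.7 m.u.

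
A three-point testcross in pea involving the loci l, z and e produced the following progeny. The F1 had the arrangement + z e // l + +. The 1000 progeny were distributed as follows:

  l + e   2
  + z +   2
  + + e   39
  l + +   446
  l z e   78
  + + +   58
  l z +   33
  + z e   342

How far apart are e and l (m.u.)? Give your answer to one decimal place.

The two rarest classes, + z + and l + e, are the double crossovers. Comparing them with the parentals, only the e allele has switched, so e is the middle locus and the order is z – e – l.
Crossovers in the e–l interval produce the single-crossover classes l z e and + + + (78 + 58 = 136) plus the double crossovers (4).
RF(e–l) = (136 + 4) / 1000 = 140/1000 = 0.1400 → 14.0 m.u.

14.0 m.u.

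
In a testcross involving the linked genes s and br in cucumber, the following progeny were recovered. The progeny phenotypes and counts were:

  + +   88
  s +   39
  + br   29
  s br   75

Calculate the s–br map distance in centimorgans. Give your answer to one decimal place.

The two most frequent classes, + + (88) and s br (75), are the parental types, so the F1 was + + / s br.
The recombinant classes are + br and s +: 29 + 39 = 68.
Recombination frequency = 68/231 = 0.2944 ≈ 29.4%, i.e. 29.4 centimorgans.

29.4 centimorgans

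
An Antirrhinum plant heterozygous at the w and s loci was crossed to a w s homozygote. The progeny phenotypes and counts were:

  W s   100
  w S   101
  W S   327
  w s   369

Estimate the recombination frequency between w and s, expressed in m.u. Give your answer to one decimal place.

The two most frequent classes, W S (327) and w s (369), are the parental types, so the F1 was W S / w s.
The recombinant classes are W s and w S: 100 + 101 = 201.
Recombination frequency = 201/897 = 0.2241 ≈ 22.4%, i.e. 22.4 m.u.

22.4 m.u.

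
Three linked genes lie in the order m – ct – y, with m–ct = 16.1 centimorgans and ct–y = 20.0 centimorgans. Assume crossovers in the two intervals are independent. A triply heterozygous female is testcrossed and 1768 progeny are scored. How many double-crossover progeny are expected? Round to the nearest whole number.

Map distances give recombination frequencies of 0.161 and 0.200 for the two intervals.
With no interference, expected double-crossover frequency = 0.161 × 0.200 = 0.03220.
Expected number = 0.03220 × 1768 = 56.93 ≈ 57.

57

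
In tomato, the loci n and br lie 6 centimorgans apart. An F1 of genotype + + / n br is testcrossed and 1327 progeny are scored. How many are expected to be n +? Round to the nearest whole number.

A map distance of 6 centimorgans corresponds to a recombination frequency of 0.060.
The F1 is + + / n br, so n + is a recombinant gamete class with expected frequency r/2 = 0.060/2 = 0.0300.
Expected number = 0.0300 × 1327 = 39.81 ≈ 40.

40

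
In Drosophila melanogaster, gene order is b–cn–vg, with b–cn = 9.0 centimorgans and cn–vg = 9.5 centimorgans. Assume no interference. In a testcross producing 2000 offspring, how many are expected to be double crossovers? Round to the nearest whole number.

Map distances give recombination frequencies of 0.090 and 0.095 for the two intervals.
With no interference, expected double-crossover frequency = 0.090 × 0.095 = 0.00855.
Expected number = 0.00855 × 2000 = 17.10 ≈ 17.

17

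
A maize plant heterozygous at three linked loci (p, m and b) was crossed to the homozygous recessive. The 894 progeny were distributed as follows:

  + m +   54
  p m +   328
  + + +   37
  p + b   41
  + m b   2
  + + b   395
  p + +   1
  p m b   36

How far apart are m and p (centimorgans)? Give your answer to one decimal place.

11.0 centimorgans

The two most frequent reciprocal classes, + + b and p m +, are the parental types, so the F1 was + + b / p m +.
The two rarest classes, + m b and p + +, are the double crossovers. Comparing them with the parentals, only the m allele has switched, so m is the middle locus and the order is p – m – b.
Crossovers in the p–m interval produce the single-crossover classes p + b and + m + (41 + 54 = 95) plus the double crossovers (3).
RF(p–m) = (95 + 3) / 894 = 98/894 = 0.1096 → 11.0 centimorgans.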